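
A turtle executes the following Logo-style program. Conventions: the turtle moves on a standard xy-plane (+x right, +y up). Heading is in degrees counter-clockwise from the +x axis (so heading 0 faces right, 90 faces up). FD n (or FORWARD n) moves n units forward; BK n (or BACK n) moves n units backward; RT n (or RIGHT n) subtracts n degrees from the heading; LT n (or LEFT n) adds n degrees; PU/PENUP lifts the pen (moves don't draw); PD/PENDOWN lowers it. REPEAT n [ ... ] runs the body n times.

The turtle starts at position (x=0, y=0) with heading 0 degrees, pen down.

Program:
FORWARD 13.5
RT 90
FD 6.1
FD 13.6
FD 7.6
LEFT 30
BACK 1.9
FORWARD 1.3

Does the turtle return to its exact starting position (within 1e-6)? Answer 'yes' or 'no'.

Answer: no

Derivation:
Executing turtle program step by step:
Start: pos=(0,0), heading=0, pen down
FD 13.5: (0,0) -> (13.5,0) [heading=0, draw]
RT 90: heading 0 -> 270
FD 6.1: (13.5,0) -> (13.5,-6.1) [heading=270, draw]
FD 13.6: (13.5,-6.1) -> (13.5,-19.7) [heading=270, draw]
FD 7.6: (13.5,-19.7) -> (13.5,-27.3) [heading=270, draw]
LT 30: heading 270 -> 300
BK 1.9: (13.5,-27.3) -> (12.55,-25.655) [heading=300, draw]
FD 1.3: (12.55,-25.655) -> (13.2,-26.78) [heading=300, draw]
Final: pos=(13.2,-26.78), heading=300, 6 segment(s) drawn

Start position: (0, 0)
Final position: (13.2, -26.78)
Distance = 29.857; >= 1e-6 -> NOT closed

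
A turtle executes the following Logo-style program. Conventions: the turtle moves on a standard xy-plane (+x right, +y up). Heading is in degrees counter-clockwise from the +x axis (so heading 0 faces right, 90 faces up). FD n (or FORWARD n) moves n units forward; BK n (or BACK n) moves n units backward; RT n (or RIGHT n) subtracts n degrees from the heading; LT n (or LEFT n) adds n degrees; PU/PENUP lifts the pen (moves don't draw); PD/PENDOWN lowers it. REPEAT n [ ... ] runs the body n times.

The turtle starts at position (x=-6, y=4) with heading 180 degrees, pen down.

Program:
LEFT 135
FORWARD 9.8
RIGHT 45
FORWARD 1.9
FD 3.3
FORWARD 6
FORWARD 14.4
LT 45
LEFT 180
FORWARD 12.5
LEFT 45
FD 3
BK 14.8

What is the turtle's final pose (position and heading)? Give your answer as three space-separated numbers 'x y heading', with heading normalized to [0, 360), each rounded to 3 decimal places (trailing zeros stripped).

Answer: 3.891 -19.691 180

Derivation:
Executing turtle program step by step:
Start: pos=(-6,4), heading=180, pen down
LT 135: heading 180 -> 315
FD 9.8: (-6,4) -> (0.93,-2.93) [heading=315, draw]
RT 45: heading 315 -> 270
FD 1.9: (0.93,-2.93) -> (0.93,-4.83) [heading=270, draw]
FD 3.3: (0.93,-4.83) -> (0.93,-8.13) [heading=270, draw]
FD 6: (0.93,-8.13) -> (0.93,-14.13) [heading=270, draw]
FD 14.4: (0.93,-14.13) -> (0.93,-28.53) [heading=270, draw]
LT 45: heading 270 -> 315
LT 180: heading 315 -> 135
FD 12.5: (0.93,-28.53) -> (-7.909,-19.691) [heading=135, draw]
LT 45: heading 135 -> 180
FD 3: (-7.909,-19.691) -> (-10.909,-19.691) [heading=180, draw]
BK 14.8: (-10.909,-19.691) -> (3.891,-19.691) [heading=180, draw]
Final: pos=(3.891,-19.691), heading=180, 8 segment(s) drawn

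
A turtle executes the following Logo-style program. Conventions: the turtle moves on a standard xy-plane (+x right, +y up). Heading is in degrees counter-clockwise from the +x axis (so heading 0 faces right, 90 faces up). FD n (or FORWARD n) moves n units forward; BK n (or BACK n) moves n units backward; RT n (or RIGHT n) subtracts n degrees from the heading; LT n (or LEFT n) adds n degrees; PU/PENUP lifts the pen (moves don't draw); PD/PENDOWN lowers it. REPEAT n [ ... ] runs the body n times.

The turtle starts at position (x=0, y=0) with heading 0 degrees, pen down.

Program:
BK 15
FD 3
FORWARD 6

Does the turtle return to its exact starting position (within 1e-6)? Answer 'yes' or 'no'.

Answer: no

Derivation:
Executing turtle program step by step:
Start: pos=(0,0), heading=0, pen down
BK 15: (0,0) -> (-15,0) [heading=0, draw]
FD 3: (-15,0) -> (-12,0) [heading=0, draw]
FD 6: (-12,0) -> (-6,0) [heading=0, draw]
Final: pos=(-6,0), heading=0, 3 segment(s) drawn

Start position: (0, 0)
Final position: (-6, 0)
Distance = 6; >= 1e-6 -> NOT closed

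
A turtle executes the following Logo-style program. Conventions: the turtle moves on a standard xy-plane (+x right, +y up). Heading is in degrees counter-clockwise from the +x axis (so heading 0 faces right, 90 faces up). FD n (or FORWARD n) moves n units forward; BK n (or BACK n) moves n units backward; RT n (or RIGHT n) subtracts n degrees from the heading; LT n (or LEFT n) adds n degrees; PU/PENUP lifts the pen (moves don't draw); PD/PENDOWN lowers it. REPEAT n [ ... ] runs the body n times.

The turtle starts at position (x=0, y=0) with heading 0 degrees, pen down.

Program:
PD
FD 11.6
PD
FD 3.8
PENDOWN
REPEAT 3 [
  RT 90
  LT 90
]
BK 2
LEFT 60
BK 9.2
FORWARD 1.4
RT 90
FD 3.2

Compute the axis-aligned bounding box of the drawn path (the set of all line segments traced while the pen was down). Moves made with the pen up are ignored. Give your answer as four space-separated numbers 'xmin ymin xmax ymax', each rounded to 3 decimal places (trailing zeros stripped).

Answer: 0 -8.355 15.4 0

Derivation:
Executing turtle program step by step:
Start: pos=(0,0), heading=0, pen down
PD: pen down
FD 11.6: (0,0) -> (11.6,0) [heading=0, draw]
PD: pen down
FD 3.8: (11.6,0) -> (15.4,0) [heading=0, draw]
PD: pen down
REPEAT 3 [
  -- iteration 1/3 --
  RT 90: heading 0 -> 270
  LT 90: heading 270 -> 0
  -- iteration 2/3 --
  RT 90: heading 0 -> 270
  LT 90: heading 270 -> 0
  -- iteration 3/3 --
  RT 90: heading 0 -> 270
  LT 90: heading 270 -> 0
]
BK 2: (15.4,0) -> (13.4,0) [heading=0, draw]
LT 60: heading 0 -> 60
BK 9.2: (13.4,0) -> (8.8,-7.967) [heading=60, draw]
FD 1.4: (8.8,-7.967) -> (9.5,-6.755) [heading=60, draw]
RT 90: heading 60 -> 330
FD 3.2: (9.5,-6.755) -> (12.271,-8.355) [heading=330, draw]
Final: pos=(12.271,-8.355), heading=330, 6 segment(s) drawn

Segment endpoints: x in {0, 8.8, 9.5, 11.6, 12.271, 13.4, 15.4}, y in {-8.355, -7.967, -6.755, 0}
xmin=0, ymin=-8.355, xmax=15.4, ymax=0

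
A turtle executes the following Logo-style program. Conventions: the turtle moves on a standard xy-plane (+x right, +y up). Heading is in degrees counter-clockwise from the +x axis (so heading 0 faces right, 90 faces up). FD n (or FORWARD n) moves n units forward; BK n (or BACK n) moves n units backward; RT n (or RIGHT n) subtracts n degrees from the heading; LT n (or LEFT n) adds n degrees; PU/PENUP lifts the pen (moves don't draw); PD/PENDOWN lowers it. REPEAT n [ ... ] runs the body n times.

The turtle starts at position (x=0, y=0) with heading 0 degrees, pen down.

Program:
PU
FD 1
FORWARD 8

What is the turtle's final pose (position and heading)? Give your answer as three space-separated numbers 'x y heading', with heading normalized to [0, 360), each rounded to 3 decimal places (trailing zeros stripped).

Executing turtle program step by step:
Start: pos=(0,0), heading=0, pen down
PU: pen up
FD 1: (0,0) -> (1,0) [heading=0, move]
FD 8: (1,0) -> (9,0) [heading=0, move]
Final: pos=(9,0), heading=0, 0 segment(s) drawn

Answer: 9 0 0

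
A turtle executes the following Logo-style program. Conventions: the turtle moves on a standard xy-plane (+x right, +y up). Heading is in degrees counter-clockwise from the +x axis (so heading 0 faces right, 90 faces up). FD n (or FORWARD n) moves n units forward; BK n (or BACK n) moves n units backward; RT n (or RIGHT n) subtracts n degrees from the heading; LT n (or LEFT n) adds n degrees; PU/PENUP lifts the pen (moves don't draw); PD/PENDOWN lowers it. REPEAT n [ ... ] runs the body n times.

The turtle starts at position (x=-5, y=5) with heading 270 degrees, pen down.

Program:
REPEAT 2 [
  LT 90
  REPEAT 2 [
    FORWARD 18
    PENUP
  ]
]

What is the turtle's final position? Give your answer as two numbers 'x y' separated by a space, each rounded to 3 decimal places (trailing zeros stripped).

Answer: 31 41

Derivation:
Executing turtle program step by step:
Start: pos=(-5,5), heading=270, pen down
REPEAT 2 [
  -- iteration 1/2 --
  LT 90: heading 270 -> 0
  REPEAT 2 [
    -- iteration 1/2 --
    FD 18: (-5,5) -> (13,5) [heading=0, draw]
    PU: pen up
    -- iteration 2/2 --
    FD 18: (13,5) -> (31,5) [heading=0, move]
    PU: pen up
  ]
  -- iteration 2/2 --
  LT 90: heading 0 -> 90
  REPEAT 2 [
    -- iteration 1/2 --
    FD 18: (31,5) -> (31,23) [heading=90, move]
    PU: pen up
    -- iteration 2/2 --
    FD 18: (31,23) -> (31,41) [heading=90, move]
    PU: pen up
  ]
]
Final: pos=(31,41), heading=90, 1 segment(s) drawn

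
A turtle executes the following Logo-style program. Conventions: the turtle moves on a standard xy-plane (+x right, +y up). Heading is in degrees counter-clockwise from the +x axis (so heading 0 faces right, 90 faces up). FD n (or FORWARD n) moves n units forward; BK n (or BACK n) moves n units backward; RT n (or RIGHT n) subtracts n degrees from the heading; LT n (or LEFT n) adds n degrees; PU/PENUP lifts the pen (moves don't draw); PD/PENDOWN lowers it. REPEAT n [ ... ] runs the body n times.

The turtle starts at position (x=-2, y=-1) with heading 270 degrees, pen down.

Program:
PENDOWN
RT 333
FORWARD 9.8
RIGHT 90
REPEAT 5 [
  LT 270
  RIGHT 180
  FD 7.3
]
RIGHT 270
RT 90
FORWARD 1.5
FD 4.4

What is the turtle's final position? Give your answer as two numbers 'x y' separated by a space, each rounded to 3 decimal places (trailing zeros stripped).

Executing turtle program step by step:
Start: pos=(-2,-1), heading=270, pen down
PD: pen down
RT 333: heading 270 -> 297
FD 9.8: (-2,-1) -> (2.449,-9.732) [heading=297, draw]
RT 90: heading 297 -> 207
REPEAT 5 [
  -- iteration 1/5 --
  LT 270: heading 207 -> 117
  RT 180: heading 117 -> 297
  FD 7.3: (2.449,-9.732) -> (5.763,-16.236) [heading=297, draw]
  -- iteration 2/5 --
  LT 270: heading 297 -> 207
  RT 180: heading 207 -> 27
  FD 7.3: (5.763,-16.236) -> (12.268,-12.922) [heading=27, draw]
  -- iteration 3/5 --
  LT 270: heading 27 -> 297
  RT 180: heading 297 -> 117
  FD 7.3: (12.268,-12.922) -> (8.953,-6.418) [heading=117, draw]
  -- iteration 4/5 --
  LT 270: heading 117 -> 27
  RT 180: heading 27 -> 207
  FD 7.3: (8.953,-6.418) -> (2.449,-9.732) [heading=207, draw]
  -- iteration 5/5 --
  LT 270: heading 207 -> 117
  RT 180: heading 117 -> 297
  FD 7.3: (2.449,-9.732) -> (5.763,-16.236) [heading=297, draw]
]
RT 270: heading 297 -> 27
RT 90: heading 27 -> 297
FD 1.5: (5.763,-16.236) -> (6.444,-17.573) [heading=297, draw]
FD 4.4: (6.444,-17.573) -> (8.442,-21.493) [heading=297, draw]
Final: pos=(8.442,-21.493), heading=297, 8 segment(s) drawn

Answer: 8.442 -21.493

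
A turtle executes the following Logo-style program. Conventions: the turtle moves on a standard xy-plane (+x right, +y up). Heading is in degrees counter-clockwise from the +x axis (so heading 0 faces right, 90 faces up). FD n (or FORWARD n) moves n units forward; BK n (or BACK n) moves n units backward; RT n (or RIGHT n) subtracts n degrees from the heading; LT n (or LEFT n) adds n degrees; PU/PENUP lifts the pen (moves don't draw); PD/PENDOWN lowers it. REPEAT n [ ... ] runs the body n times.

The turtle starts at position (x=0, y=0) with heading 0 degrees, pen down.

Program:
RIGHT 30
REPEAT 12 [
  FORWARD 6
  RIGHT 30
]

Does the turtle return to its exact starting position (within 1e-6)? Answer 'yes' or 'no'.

Answer: yes

Derivation:
Executing turtle program step by step:
Start: pos=(0,0), heading=0, pen down
RT 30: heading 0 -> 330
REPEAT 12 [
  -- iteration 1/12 --
  FD 6: (0,0) -> (5.196,-3) [heading=330, draw]
  RT 30: heading 330 -> 300
  -- iteration 2/12 --
  FD 6: (5.196,-3) -> (8.196,-8.196) [heading=300, draw]
  RT 30: heading 300 -> 270
  -- iteration 3/12 --
  FD 6: (8.196,-8.196) -> (8.196,-14.196) [heading=270, draw]
  RT 30: heading 270 -> 240
  -- iteration 4/12 --
  FD 6: (8.196,-14.196) -> (5.196,-19.392) [heading=240, draw]
  RT 30: heading 240 -> 210
  -- iteration 5/12 --
  FD 6: (5.196,-19.392) -> (0,-22.392) [heading=210, draw]
  RT 30: heading 210 -> 180
  -- iteration 6/12 --
  FD 6: (0,-22.392) -> (-6,-22.392) [heading=180, draw]
  RT 30: heading 180 -> 150
  -- iteration 7/12 --
  FD 6: (-6,-22.392) -> (-11.196,-19.392) [heading=150, draw]
  RT 30: heading 150 -> 120
  -- iteration 8/12 --
  FD 6: (-11.196,-19.392) -> (-14.196,-14.196) [heading=120, draw]
  RT 30: heading 120 -> 90
  -- iteration 9/12 --
  FD 6: (-14.196,-14.196) -> (-14.196,-8.196) [heading=90, draw]
  RT 30: heading 90 -> 60
  -- iteration 10/12 --
  FD 6: (-14.196,-8.196) -> (-11.196,-3) [heading=60, draw]
  RT 30: heading 60 -> 30
  -- iteration 11/12 --
  FD 6: (-11.196,-3) -> (-6,0) [heading=30, draw]
  RT 30: heading 30 -> 0
  -- iteration 12/12 --
  FD 6: (-6,0) -> (0,0) [heading=0, draw]
  RT 30: heading 0 -> 330
]
Final: pos=(0,0), heading=330, 12 segment(s) drawn

Start position: (0, 0)
Final position: (0, 0)
Distance = 0; < 1e-6 -> CLOSED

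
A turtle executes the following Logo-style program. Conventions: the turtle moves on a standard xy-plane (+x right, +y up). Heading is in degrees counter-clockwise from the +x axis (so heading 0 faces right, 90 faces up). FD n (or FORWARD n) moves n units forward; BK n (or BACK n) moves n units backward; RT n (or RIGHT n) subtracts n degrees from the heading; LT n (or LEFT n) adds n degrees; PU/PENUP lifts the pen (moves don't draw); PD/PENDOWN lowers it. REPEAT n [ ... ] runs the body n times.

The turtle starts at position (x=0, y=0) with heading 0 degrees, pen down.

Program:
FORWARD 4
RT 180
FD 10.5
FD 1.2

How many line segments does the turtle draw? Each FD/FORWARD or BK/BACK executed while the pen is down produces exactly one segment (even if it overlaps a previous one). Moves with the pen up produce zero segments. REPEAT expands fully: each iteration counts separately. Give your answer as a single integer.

Executing turtle program step by step:
Start: pos=(0,0), heading=0, pen down
FD 4: (0,0) -> (4,0) [heading=0, draw]
RT 180: heading 0 -> 180
FD 10.5: (4,0) -> (-6.5,0) [heading=180, draw]
FD 1.2: (-6.5,0) -> (-7.7,0) [heading=180, draw]
Final: pos=(-7.7,0), heading=180, 3 segment(s) drawn
Segments drawn: 3

Answer: 3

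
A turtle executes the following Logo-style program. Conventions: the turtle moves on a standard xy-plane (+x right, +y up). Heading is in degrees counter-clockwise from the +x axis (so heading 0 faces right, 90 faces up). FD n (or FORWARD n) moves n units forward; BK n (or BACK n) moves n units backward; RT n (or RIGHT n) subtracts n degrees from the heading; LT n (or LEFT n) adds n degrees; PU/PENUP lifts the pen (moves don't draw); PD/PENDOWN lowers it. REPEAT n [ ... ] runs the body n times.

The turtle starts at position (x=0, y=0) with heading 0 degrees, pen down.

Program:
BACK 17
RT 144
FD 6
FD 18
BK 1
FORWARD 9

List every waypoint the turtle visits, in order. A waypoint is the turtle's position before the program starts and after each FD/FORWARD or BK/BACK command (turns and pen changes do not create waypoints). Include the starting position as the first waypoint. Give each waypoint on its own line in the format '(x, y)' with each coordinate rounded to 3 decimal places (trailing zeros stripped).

Answer: (0, 0)
(-17, 0)
(-21.854, -3.527)
(-36.416, -14.107)
(-35.607, -13.519)
(-42.889, -18.809)

Derivation:
Executing turtle program step by step:
Start: pos=(0,0), heading=0, pen down
BK 17: (0,0) -> (-17,0) [heading=0, draw]
RT 144: heading 0 -> 216
FD 6: (-17,0) -> (-21.854,-3.527) [heading=216, draw]
FD 18: (-21.854,-3.527) -> (-36.416,-14.107) [heading=216, draw]
BK 1: (-36.416,-14.107) -> (-35.607,-13.519) [heading=216, draw]
FD 9: (-35.607,-13.519) -> (-42.889,-18.809) [heading=216, draw]
Final: pos=(-42.889,-18.809), heading=216, 5 segment(s) drawn
Waypoints (6 total):
(0, 0)
(-17, 0)
(-21.854, -3.527)
(-36.416, -14.107)
(-35.607, -13.519)
(-42.889, -18.809)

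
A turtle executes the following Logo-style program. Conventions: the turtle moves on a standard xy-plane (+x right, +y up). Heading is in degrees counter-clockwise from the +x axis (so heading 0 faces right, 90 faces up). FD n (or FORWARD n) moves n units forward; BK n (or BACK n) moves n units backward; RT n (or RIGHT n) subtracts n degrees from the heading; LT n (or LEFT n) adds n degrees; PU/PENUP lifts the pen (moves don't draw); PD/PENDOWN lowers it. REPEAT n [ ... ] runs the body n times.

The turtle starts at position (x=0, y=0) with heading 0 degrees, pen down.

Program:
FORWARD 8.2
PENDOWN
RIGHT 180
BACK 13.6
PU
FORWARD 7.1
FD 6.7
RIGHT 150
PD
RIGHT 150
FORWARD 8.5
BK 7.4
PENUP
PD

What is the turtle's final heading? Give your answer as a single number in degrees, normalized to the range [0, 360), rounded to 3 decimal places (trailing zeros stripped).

Executing turtle program step by step:
Start: pos=(0,0), heading=0, pen down
FD 8.2: (0,0) -> (8.2,0) [heading=0, draw]
PD: pen down
RT 180: heading 0 -> 180
BK 13.6: (8.2,0) -> (21.8,0) [heading=180, draw]
PU: pen up
FD 7.1: (21.8,0) -> (14.7,0) [heading=180, move]
FD 6.7: (14.7,0) -> (8,0) [heading=180, move]
RT 150: heading 180 -> 30
PD: pen down
RT 150: heading 30 -> 240
FD 8.5: (8,0) -> (3.75,-7.361) [heading=240, draw]
BK 7.4: (3.75,-7.361) -> (7.45,-0.953) [heading=240, draw]
PU: pen up
PD: pen down
Final: pos=(7.45,-0.953), heading=240, 4 segment(s) drawn

Answer: 240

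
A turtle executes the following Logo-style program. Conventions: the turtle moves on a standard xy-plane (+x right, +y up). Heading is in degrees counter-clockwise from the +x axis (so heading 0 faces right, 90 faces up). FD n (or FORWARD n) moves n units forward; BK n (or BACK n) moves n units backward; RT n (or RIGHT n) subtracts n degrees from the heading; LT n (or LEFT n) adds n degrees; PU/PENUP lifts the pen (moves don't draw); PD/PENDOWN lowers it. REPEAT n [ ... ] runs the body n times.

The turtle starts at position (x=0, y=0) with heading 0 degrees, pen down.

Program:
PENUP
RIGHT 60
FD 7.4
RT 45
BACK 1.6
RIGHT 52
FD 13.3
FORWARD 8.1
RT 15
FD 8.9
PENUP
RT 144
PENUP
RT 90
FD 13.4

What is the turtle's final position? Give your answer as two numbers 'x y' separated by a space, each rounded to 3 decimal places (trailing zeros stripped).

Executing turtle program step by step:
Start: pos=(0,0), heading=0, pen down
PU: pen up
RT 60: heading 0 -> 300
FD 7.4: (0,0) -> (3.7,-6.409) [heading=300, move]
RT 45: heading 300 -> 255
BK 1.6: (3.7,-6.409) -> (4.114,-4.863) [heading=255, move]
RT 52: heading 255 -> 203
FD 13.3: (4.114,-4.863) -> (-8.129,-10.06) [heading=203, move]
FD 8.1: (-8.129,-10.06) -> (-15.585,-13.225) [heading=203, move]
RT 15: heading 203 -> 188
FD 8.9: (-15.585,-13.225) -> (-24.398,-14.463) [heading=188, move]
PU: pen up
RT 144: heading 188 -> 44
PU: pen up
RT 90: heading 44 -> 314
FD 13.4: (-24.398,-14.463) -> (-15.09,-24.103) [heading=314, move]
Final: pos=(-15.09,-24.103), heading=314, 0 segment(s) drawn

Answer: -15.09 -24.103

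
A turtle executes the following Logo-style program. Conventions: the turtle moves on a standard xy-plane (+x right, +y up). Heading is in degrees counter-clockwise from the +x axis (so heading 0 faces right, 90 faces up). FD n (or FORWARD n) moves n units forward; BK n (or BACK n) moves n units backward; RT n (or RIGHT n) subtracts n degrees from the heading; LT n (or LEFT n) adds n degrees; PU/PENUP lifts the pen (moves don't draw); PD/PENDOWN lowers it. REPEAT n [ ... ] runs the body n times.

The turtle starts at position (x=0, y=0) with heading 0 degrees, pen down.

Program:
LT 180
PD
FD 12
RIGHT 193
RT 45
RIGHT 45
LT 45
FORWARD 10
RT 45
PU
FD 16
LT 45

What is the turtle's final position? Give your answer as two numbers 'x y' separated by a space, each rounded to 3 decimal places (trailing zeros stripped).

Executing turtle program step by step:
Start: pos=(0,0), heading=0, pen down
LT 180: heading 0 -> 180
PD: pen down
FD 12: (0,0) -> (-12,0) [heading=180, draw]
RT 193: heading 180 -> 347
RT 45: heading 347 -> 302
RT 45: heading 302 -> 257
LT 45: heading 257 -> 302
FD 10: (-12,0) -> (-6.701,-8.48) [heading=302, draw]
RT 45: heading 302 -> 257
PU: pen up
FD 16: (-6.701,-8.48) -> (-10.3,-24.07) [heading=257, move]
LT 45: heading 257 -> 302
Final: pos=(-10.3,-24.07), heading=302, 2 segment(s) drawn

Answer: -10.3 -24.07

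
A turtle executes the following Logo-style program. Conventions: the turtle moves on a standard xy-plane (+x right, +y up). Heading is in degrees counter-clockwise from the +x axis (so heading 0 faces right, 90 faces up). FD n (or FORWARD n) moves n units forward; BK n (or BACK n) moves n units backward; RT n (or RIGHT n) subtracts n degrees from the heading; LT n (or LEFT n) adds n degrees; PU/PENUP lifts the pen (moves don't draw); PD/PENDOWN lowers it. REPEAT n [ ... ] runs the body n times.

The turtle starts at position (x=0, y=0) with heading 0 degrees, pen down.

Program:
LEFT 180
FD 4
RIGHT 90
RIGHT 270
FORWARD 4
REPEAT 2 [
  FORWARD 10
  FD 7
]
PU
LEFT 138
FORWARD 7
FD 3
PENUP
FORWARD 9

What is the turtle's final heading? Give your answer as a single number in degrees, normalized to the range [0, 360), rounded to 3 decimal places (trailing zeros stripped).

Answer: 318

Derivation:
Executing turtle program step by step:
Start: pos=(0,0), heading=0, pen down
LT 180: heading 0 -> 180
FD 4: (0,0) -> (-4,0) [heading=180, draw]
RT 90: heading 180 -> 90
RT 270: heading 90 -> 180
FD 4: (-4,0) -> (-8,0) [heading=180, draw]
REPEAT 2 [
  -- iteration 1/2 --
  FD 10: (-8,0) -> (-18,0) [heading=180, draw]
  FD 7: (-18,0) -> (-25,0) [heading=180, draw]
  -- iteration 2/2 --
  FD 10: (-25,0) -> (-35,0) [heading=180, draw]
  FD 7: (-35,0) -> (-42,0) [heading=180, draw]
]
PU: pen up
LT 138: heading 180 -> 318
FD 7: (-42,0) -> (-36.798,-4.684) [heading=318, move]
FD 3: (-36.798,-4.684) -> (-34.569,-6.691) [heading=318, move]
PU: pen up
FD 9: (-34.569,-6.691) -> (-27.88,-12.713) [heading=318, move]
Final: pos=(-27.88,-12.713), heading=318, 6 segment(s) drawn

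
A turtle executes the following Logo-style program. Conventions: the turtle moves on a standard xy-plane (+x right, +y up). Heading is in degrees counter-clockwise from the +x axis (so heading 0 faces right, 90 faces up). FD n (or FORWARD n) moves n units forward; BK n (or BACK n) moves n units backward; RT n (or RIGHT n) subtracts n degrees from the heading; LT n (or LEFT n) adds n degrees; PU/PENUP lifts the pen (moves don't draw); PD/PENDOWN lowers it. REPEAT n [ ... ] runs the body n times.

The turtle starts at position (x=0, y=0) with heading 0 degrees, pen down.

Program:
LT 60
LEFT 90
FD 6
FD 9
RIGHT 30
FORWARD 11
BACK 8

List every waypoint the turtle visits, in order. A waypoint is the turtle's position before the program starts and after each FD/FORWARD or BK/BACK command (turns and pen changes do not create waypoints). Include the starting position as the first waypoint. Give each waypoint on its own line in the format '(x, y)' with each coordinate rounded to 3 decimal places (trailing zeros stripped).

Answer: (0, 0)
(-5.196, 3)
(-12.99, 7.5)
(-18.49, 17.026)
(-14.49, 10.098)

Derivation:
Executing turtle program step by step:
Start: pos=(0,0), heading=0, pen down
LT 60: heading 0 -> 60
LT 90: heading 60 -> 150
FD 6: (0,0) -> (-5.196,3) [heading=150, draw]
FD 9: (-5.196,3) -> (-12.99,7.5) [heading=150, draw]
RT 30: heading 150 -> 120
FD 11: (-12.99,7.5) -> (-18.49,17.026) [heading=120, draw]
BK 8: (-18.49,17.026) -> (-14.49,10.098) [heading=120, draw]
Final: pos=(-14.49,10.098), heading=120, 4 segment(s) drawn
Waypoints (5 total):
(0, 0)
(-5.196, 3)
(-12.99, 7.5)
(-18.49, 17.026)
(-14.49, 10.098)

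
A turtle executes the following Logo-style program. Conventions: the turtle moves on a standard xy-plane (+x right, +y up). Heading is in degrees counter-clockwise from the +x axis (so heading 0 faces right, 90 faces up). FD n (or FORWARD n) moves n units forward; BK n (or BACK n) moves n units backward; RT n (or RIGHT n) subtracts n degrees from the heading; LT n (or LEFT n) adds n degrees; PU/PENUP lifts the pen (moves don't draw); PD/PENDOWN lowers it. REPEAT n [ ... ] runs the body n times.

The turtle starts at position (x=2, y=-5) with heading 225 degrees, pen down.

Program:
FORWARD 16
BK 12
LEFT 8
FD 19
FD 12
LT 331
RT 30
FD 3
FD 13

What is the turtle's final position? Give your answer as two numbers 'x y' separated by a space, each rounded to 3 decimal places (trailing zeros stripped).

Answer: -35.397 -30.914

Derivation:
Executing turtle program step by step:
Start: pos=(2,-5), heading=225, pen down
FD 16: (2,-5) -> (-9.314,-16.314) [heading=225, draw]
BK 12: (-9.314,-16.314) -> (-0.828,-7.828) [heading=225, draw]
LT 8: heading 225 -> 233
FD 19: (-0.828,-7.828) -> (-12.263,-23.003) [heading=233, draw]
FD 12: (-12.263,-23.003) -> (-19.485,-32.586) [heading=233, draw]
LT 331: heading 233 -> 204
RT 30: heading 204 -> 174
FD 3: (-19.485,-32.586) -> (-22.468,-32.273) [heading=174, draw]
FD 13: (-22.468,-32.273) -> (-35.397,-30.914) [heading=174, draw]
Final: pos=(-35.397,-30.914), heading=174, 6 segment(s) drawn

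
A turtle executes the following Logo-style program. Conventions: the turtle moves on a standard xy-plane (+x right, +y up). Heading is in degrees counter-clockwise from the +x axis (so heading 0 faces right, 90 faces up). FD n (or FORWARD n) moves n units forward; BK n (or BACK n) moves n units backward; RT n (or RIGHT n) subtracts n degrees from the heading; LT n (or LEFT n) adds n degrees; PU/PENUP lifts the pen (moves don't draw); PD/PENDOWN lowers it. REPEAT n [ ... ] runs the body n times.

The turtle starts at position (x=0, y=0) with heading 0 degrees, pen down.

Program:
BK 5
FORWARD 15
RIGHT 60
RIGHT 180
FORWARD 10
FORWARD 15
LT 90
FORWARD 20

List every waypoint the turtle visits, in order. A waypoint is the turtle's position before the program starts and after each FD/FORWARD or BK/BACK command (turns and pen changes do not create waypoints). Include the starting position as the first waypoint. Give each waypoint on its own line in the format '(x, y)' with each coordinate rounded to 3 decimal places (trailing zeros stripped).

Executing turtle program step by step:
Start: pos=(0,0), heading=0, pen down
BK 5: (0,0) -> (-5,0) [heading=0, draw]
FD 15: (-5,0) -> (10,0) [heading=0, draw]
RT 60: heading 0 -> 300
RT 180: heading 300 -> 120
FD 10: (10,0) -> (5,8.66) [heading=120, draw]
FD 15: (5,8.66) -> (-2.5,21.651) [heading=120, draw]
LT 90: heading 120 -> 210
FD 20: (-2.5,21.651) -> (-19.821,11.651) [heading=210, draw]
Final: pos=(-19.821,11.651), heading=210, 5 segment(s) drawn
Waypoints (6 total):
(0, 0)
(-5, 0)
(10, 0)
(5, 8.66)
(-2.5, 21.651)
(-19.821, 11.651)

Answer: (0, 0)
(-5, 0)
(10, 0)
(5, 8.66)
(-2.5, 21.651)
(-19.821, 11.651)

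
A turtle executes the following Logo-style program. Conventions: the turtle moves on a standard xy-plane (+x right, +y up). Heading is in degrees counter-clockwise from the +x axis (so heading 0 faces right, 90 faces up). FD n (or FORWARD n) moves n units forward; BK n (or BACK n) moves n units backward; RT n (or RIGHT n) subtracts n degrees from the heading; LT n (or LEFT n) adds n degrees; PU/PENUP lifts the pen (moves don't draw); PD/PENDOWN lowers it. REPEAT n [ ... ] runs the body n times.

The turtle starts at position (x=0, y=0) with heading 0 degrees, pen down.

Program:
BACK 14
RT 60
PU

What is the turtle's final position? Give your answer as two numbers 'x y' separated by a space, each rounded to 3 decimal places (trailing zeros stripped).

Executing turtle program step by step:
Start: pos=(0,0), heading=0, pen down
BK 14: (0,0) -> (-14,0) [heading=0, draw]
RT 60: heading 0 -> 300
PU: pen up
Final: pos=(-14,0), heading=300, 1 segment(s) drawn

Answer: -14 0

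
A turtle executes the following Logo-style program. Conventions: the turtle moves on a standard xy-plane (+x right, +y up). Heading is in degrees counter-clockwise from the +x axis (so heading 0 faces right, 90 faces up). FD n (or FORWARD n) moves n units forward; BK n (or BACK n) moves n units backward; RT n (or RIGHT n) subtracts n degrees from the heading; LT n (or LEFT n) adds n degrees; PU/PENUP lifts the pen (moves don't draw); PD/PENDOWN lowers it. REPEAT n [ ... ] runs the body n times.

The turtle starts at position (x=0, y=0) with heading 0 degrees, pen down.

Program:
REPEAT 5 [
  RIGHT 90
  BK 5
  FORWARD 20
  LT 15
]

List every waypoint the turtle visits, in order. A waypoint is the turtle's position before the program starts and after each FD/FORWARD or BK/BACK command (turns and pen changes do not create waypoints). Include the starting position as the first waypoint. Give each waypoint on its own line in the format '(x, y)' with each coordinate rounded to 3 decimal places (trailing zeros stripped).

Answer: (0, 0)
(0, 5)
(0, -15)
(4.83, -13.706)
(-14.489, -18.882)
(-11.989, -23.212)
(-21.989, -5.892)
(-25.524, -9.427)
(-11.382, 4.715)
(-15.712, 7.215)
(1.608, -2.785)

Derivation:
Executing turtle program step by step:
Start: pos=(0,0), heading=0, pen down
REPEAT 5 [
  -- iteration 1/5 --
  RT 90: heading 0 -> 270
  BK 5: (0,0) -> (0,5) [heading=270, draw]
  FD 20: (0,5) -> (0,-15) [heading=270, draw]
  LT 15: heading 270 -> 285
  -- iteration 2/5 --
  RT 90: heading 285 -> 195
  BK 5: (0,-15) -> (4.83,-13.706) [heading=195, draw]
  FD 20: (4.83,-13.706) -> (-14.489,-18.882) [heading=195, draw]
  LT 15: heading 195 -> 210
  -- iteration 3/5 --
  RT 90: heading 210 -> 120
  BK 5: (-14.489,-18.882) -> (-11.989,-23.212) [heading=120, draw]
  FD 20: (-11.989,-23.212) -> (-21.989,-5.892) [heading=120, draw]
  LT 15: heading 120 -> 135
  -- iteration 4/5 --
  RT 90: heading 135 -> 45
  BK 5: (-21.989,-5.892) -> (-25.524,-9.427) [heading=45, draw]
  FD 20: (-25.524,-9.427) -> (-11.382,4.715) [heading=45, draw]
  LT 15: heading 45 -> 60
  -- iteration 5/5 --
  RT 90: heading 60 -> 330
  BK 5: (-11.382,4.715) -> (-15.712,7.215) [heading=330, draw]
  FD 20: (-15.712,7.215) -> (1.608,-2.785) [heading=330, draw]
  LT 15: heading 330 -> 345
]
Final: pos=(1.608,-2.785), heading=345, 10 segment(s) drawn
Waypoints (11 total):
(0, 0)
(0, 5)
(0, -15)
(4.83, -13.706)
(-14.489, -18.882)
(-11.989, -23.212)
(-21.989, -5.892)
(-25.524, -9.427)
(-11.382, 4.715)
(-15.712, 7.215)
(1.608, -2.785)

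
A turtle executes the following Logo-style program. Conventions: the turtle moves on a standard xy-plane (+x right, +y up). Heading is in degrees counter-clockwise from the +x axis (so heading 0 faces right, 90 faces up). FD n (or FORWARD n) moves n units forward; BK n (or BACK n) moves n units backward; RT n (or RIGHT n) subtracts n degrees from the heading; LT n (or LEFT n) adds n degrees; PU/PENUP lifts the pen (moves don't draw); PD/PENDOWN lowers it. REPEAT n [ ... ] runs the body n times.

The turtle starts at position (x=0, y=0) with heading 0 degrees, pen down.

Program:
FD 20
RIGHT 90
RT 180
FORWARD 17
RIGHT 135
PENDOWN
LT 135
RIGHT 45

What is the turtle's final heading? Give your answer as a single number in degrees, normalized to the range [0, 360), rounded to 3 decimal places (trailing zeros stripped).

Executing turtle program step by step:
Start: pos=(0,0), heading=0, pen down
FD 20: (0,0) -> (20,0) [heading=0, draw]
RT 90: heading 0 -> 270
RT 180: heading 270 -> 90
FD 17: (20,0) -> (20,17) [heading=90, draw]
RT 135: heading 90 -> 315
PD: pen down
LT 135: heading 315 -> 90
RT 45: heading 90 -> 45
Final: pos=(20,17), heading=45, 2 segment(s) drawn

Answer: 45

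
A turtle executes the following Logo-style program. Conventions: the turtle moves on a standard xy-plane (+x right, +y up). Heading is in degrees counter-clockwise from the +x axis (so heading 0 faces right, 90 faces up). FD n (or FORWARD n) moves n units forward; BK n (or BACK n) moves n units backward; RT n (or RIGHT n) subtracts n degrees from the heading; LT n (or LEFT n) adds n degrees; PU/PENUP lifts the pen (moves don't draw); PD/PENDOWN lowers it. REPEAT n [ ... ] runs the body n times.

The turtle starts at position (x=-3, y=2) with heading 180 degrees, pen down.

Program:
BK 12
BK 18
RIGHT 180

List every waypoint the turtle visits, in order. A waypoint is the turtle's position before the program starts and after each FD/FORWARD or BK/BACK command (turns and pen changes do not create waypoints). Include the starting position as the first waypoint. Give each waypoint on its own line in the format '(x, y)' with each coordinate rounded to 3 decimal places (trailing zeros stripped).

Executing turtle program step by step:
Start: pos=(-3,2), heading=180, pen down
BK 12: (-3,2) -> (9,2) [heading=180, draw]
BK 18: (9,2) -> (27,2) [heading=180, draw]
RT 180: heading 180 -> 0
Final: pos=(27,2), heading=0, 2 segment(s) drawn
Waypoints (3 total):
(-3, 2)
(9, 2)
(27, 2)

Answer: (-3, 2)
(9, 2)
(27, 2)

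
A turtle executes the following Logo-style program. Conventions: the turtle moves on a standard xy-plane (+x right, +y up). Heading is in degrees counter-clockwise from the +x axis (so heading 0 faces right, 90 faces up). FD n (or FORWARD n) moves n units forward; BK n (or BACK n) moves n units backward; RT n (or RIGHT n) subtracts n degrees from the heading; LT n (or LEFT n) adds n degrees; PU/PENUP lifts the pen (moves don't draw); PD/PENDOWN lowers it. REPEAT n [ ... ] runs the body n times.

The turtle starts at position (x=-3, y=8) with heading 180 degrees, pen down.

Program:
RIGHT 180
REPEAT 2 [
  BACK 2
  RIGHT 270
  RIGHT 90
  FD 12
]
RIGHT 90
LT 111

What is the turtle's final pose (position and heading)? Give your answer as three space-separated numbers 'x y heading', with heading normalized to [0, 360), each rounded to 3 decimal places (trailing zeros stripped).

Executing turtle program step by step:
Start: pos=(-3,8), heading=180, pen down
RT 180: heading 180 -> 0
REPEAT 2 [
  -- iteration 1/2 --
  BK 2: (-3,8) -> (-5,8) [heading=0, draw]
  RT 270: heading 0 -> 90
  RT 90: heading 90 -> 0
  FD 12: (-5,8) -> (7,8) [heading=0, draw]
  -- iteration 2/2 --
  BK 2: (7,8) -> (5,8) [heading=0, draw]
  RT 270: heading 0 -> 90
  RT 90: heading 90 -> 0
  FD 12: (5,8) -> (17,8) [heading=0, draw]
]
RT 90: heading 0 -> 270
LT 111: heading 270 -> 21
Final: pos=(17,8), heading=21, 4 segment(s) drawn

Answer: 17 8 21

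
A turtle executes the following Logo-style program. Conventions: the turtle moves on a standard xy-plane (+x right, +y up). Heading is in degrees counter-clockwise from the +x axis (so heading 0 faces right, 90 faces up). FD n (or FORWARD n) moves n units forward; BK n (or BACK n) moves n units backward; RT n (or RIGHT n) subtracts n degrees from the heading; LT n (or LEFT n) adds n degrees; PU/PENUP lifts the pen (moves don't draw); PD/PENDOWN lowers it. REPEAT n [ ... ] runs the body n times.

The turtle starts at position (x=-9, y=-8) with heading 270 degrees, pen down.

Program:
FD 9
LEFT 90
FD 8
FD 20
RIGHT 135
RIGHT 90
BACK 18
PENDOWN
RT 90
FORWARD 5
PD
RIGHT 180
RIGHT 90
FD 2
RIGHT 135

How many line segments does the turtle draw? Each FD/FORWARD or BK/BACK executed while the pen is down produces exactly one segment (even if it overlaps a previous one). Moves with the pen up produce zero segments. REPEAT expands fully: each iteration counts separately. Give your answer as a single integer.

Answer: 6

Derivation:
Executing turtle program step by step:
Start: pos=(-9,-8), heading=270, pen down
FD 9: (-9,-8) -> (-9,-17) [heading=270, draw]
LT 90: heading 270 -> 0
FD 8: (-9,-17) -> (-1,-17) [heading=0, draw]
FD 20: (-1,-17) -> (19,-17) [heading=0, draw]
RT 135: heading 0 -> 225
RT 90: heading 225 -> 135
BK 18: (19,-17) -> (31.728,-29.728) [heading=135, draw]
PD: pen down
RT 90: heading 135 -> 45
FD 5: (31.728,-29.728) -> (35.263,-26.192) [heading=45, draw]
PD: pen down
RT 180: heading 45 -> 225
RT 90: heading 225 -> 135
FD 2: (35.263,-26.192) -> (33.849,-24.778) [heading=135, draw]
RT 135: heading 135 -> 0
Final: pos=(33.849,-24.778), heading=0, 6 segment(s) drawn
Segments drawn: 6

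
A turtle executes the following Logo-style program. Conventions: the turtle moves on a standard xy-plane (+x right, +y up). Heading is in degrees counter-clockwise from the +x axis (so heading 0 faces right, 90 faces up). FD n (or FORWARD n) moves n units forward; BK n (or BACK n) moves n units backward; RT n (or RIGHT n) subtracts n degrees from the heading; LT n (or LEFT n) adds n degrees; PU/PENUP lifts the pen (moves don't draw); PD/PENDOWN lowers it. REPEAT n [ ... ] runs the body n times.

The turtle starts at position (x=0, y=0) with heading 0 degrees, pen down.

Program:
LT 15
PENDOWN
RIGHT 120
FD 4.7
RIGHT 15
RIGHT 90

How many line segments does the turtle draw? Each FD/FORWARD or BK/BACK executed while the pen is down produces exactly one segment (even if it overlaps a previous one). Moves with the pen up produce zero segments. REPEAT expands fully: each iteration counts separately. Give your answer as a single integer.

Answer: 1

Derivation:
Executing turtle program step by step:
Start: pos=(0,0), heading=0, pen down
LT 15: heading 0 -> 15
PD: pen down
RT 120: heading 15 -> 255
FD 4.7: (0,0) -> (-1.216,-4.54) [heading=255, draw]
RT 15: heading 255 -> 240
RT 90: heading 240 -> 150
Final: pos=(-1.216,-4.54), heading=150, 1 segment(s) drawn
Segments drawn: 1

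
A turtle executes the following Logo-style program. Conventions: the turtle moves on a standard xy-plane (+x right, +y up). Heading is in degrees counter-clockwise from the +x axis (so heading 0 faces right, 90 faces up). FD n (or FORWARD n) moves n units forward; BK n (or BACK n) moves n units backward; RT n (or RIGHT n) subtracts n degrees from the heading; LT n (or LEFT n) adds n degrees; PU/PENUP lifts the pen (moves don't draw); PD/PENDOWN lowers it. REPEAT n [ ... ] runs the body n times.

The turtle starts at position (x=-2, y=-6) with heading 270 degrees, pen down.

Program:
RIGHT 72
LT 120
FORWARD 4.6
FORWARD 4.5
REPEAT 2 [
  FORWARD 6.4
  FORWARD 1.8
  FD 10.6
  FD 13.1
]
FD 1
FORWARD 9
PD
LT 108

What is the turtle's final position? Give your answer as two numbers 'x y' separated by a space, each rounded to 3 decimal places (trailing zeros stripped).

Executing turtle program step by step:
Start: pos=(-2,-6), heading=270, pen down
RT 72: heading 270 -> 198
LT 120: heading 198 -> 318
FD 4.6: (-2,-6) -> (1.418,-9.078) [heading=318, draw]
FD 4.5: (1.418,-9.078) -> (4.763,-12.089) [heading=318, draw]
REPEAT 2 [
  -- iteration 1/2 --
  FD 6.4: (4.763,-12.089) -> (9.519,-16.372) [heading=318, draw]
  FD 1.8: (9.519,-16.372) -> (10.856,-17.576) [heading=318, draw]
  FD 10.6: (10.856,-17.576) -> (18.734,-24.669) [heading=318, draw]
  FD 13.1: (18.734,-24.669) -> (28.469,-33.434) [heading=318, draw]
  -- iteration 2/2 --
  FD 6.4: (28.469,-33.434) -> (33.225,-37.717) [heading=318, draw]
  FD 1.8: (33.225,-37.717) -> (34.563,-38.921) [heading=318, draw]
  FD 10.6: (34.563,-38.921) -> (42.44,-46.014) [heading=318, draw]
  FD 13.1: (42.44,-46.014) -> (52.175,-54.78) [heading=318, draw]
]
FD 1: (52.175,-54.78) -> (52.918,-55.449) [heading=318, draw]
FD 9: (52.918,-55.449) -> (59.607,-61.471) [heading=318, draw]
PD: pen down
LT 108: heading 318 -> 66
Final: pos=(59.607,-61.471), heading=66, 12 segment(s) drawn

Answer: 59.607 -61.471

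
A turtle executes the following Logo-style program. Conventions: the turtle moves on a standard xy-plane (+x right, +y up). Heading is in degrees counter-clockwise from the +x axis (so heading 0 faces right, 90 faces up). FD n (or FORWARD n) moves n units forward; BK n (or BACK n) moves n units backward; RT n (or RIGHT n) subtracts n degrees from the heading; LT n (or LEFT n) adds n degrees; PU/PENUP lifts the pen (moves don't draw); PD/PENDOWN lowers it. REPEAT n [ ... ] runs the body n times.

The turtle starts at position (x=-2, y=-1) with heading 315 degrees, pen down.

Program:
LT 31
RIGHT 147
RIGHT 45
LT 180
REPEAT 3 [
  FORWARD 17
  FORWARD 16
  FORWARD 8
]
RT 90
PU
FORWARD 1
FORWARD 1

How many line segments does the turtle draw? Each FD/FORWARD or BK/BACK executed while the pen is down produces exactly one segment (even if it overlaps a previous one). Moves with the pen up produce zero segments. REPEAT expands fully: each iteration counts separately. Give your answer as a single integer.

Answer: 9

Derivation:
Executing turtle program step by step:
Start: pos=(-2,-1), heading=315, pen down
LT 31: heading 315 -> 346
RT 147: heading 346 -> 199
RT 45: heading 199 -> 154
LT 180: heading 154 -> 334
REPEAT 3 [
  -- iteration 1/3 --
  FD 17: (-2,-1) -> (13.279,-8.452) [heading=334, draw]
  FD 16: (13.279,-8.452) -> (27.66,-15.466) [heading=334, draw]
  FD 8: (27.66,-15.466) -> (34.851,-18.973) [heading=334, draw]
  -- iteration 2/3 --
  FD 17: (34.851,-18.973) -> (50.13,-26.426) [heading=334, draw]
  FD 16: (50.13,-26.426) -> (64.511,-33.439) [heading=334, draw]
  FD 8: (64.511,-33.439) -> (71.701,-36.946) [heading=334, draw]
  -- iteration 3/3 --
  FD 17: (71.701,-36.946) -> (86.981,-44.399) [heading=334, draw]
  FD 16: (86.981,-44.399) -> (101.361,-51.413) [heading=334, draw]
  FD 8: (101.361,-51.413) -> (108.552,-54.92) [heading=334, draw]
]
RT 90: heading 334 -> 244
PU: pen up
FD 1: (108.552,-54.92) -> (108.113,-55.818) [heading=244, move]
FD 1: (108.113,-55.818) -> (107.675,-56.717) [heading=244, move]
Final: pos=(107.675,-56.717), heading=244, 9 segment(s) drawn
Segments drawn: 9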